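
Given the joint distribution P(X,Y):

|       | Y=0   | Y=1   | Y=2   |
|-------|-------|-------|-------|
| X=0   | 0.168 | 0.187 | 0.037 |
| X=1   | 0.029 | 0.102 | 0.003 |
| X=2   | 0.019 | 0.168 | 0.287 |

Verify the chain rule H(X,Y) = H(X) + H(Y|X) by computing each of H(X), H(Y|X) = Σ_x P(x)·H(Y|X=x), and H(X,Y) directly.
H(X) = 1.4287 bits, H(Y|X) = 1.1990 bits, H(X,Y) = 2.6277 bits

Marginal of X (row sums):
  P(X=0) = 0.168 + 0.187 + 0.037 = 0.392
  P(X=1) = 0.029 + 0.102 + 0.003 = 0.134
  P(X=2) = 0.019 + 0.168 + 0.287 = 0.474
H(X) = -[0.392·log₂(0.392) + 0.134·log₂(0.134) + 0.474·log₂(0.474)]
  = 0.52962 + 0.38856 + 0.51052 = 1.4287 bits

H(Y|X) = Σ_x P(x)·H(Y|X=x):
  X=0: P(X=0) = 0.392, P(Y|X=0) = (3/7, 187/392, 37/392) → H(Y|X=0) = 1.35469
  X=1: P(X=1) = 0.134, P(Y|X=1) = (29/134, 51/67, 3/134) → H(Y|X=1) = 0.90024
  X=2: P(X=2) = 0.474, P(Y|X=2) = (19/474, 28/79, 287/474) → H(Y|X=2) = 1.15468
H(Y|X) = 0.392·1.35469 + 0.134·0.90024 + 0.474·1.15468 = 1.1990 bits

H(X,Y) = -Σ_{x,y} P(x,y) log₂ P(x,y). Per-cell terms -P(x,y)·log₂P(x,y):
  X=0: 0.43234, 0.45233, 0.17598
  X=1: 0.14813, 0.33592, 0.02514
  X=2: 0.10864, 0.43234, 0.51685
Sum of the 9 terms: H(X,Y) = 2.6277 bits

Chain rule check:
  H(X) + H(Y|X) = 1.4287 + 1.1990 = 2.6277 bits
  H(X,Y) = 2.6277 bits
✓ Chain rule verified.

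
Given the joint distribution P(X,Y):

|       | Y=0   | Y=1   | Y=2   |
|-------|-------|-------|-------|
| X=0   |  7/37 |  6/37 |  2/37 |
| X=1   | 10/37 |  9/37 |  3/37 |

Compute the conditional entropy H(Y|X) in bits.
1.4337 bits

H(Y|X) = H(X,Y) - H(X)

H(X,Y) = -Σ_{x,y} P(x,y) log₂ P(x,y). Per-cell terms -P(x,y)·log₂P(x,y):
  X=0: 0.45445, 0.42559, 0.22754
  X=1: 0.51014, 0.49610, 0.29388
Sum of the 6 terms: H(X,Y) = 2.4077 bits

Marginal of X (row sums):
  P(X=0) = 7/37 + 6/37 + 2/37 = 15/37
  P(X=1) = 10/37 + 9/37 + 3/37 = 22/37
H(X) = -[(15/37)·log₂(15/37) + (22/37)·log₂(22/37)]
  = 0.52807 + 0.44596 = 0.9740 bits

H(Y|X) = H(X,Y) - H(X) = 2.4077 - 0.9740 = 1.4337 bits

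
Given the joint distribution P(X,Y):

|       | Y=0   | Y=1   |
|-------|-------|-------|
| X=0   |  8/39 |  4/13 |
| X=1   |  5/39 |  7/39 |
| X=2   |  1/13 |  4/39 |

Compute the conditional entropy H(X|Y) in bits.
1.4617 bits

H(X|Y) = H(X,Y) - H(Y)

H(X,Y) = -Σ_{x,y} P(x,y) log₂ P(x,y). Per-cell terms -P(x,y)·log₂P(x,y):
  X=0: 0.4688, 0.5232
  X=1: 0.3799, 0.4448
  X=2: 0.2846, 0.3370
Sum of the 6 terms: H(X,Y) = 2.4383 bits

Marginal of Y (column sums):
  P(Y=0) = 8/39 + 5/39 + 1/13 = 16/39
  P(Y=1) = 4/13 + 7/39 + 4/39 = 23/39
H(Y) = -[(16/39)·log₂(16/39) + (23/39)·log₂(23/39)]
  = 0.5273 + 0.4493 = 0.9766 bits

H(X|Y) = H(X,Y) - H(Y) = 2.4383 - 0.9766 = 1.4617 bits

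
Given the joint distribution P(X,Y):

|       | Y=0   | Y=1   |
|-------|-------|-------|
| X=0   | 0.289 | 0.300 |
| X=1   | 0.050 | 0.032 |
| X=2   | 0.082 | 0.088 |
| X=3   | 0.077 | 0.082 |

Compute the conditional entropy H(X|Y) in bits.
1.5988 bits

H(X|Y) = H(X,Y) - H(Y)

H(X,Y) = -Σ_{x,y} P(x,y) log₂ P(x,y). Per-cell terms -P(x,y)·log₂P(x,y):
  X=0: 0.51756, 0.52109
  X=1: 0.21610, 0.15891
  X=2: 0.29588, 0.30856
  X=3: 0.28482, 0.29588
Sum of the 8 terms: H(X,Y) = 2.5988 bits

Marginal of Y (column sums):
  P(Y=0) = 0.289 + 0.050 + 0.082 + 0.077 = 0.498
  P(Y=1) = 0.300 + 0.032 + 0.088 + 0.082 = 0.502
H(Y) = -[0.498·log₂(0.498) + 0.502·log₂(0.502)]
  = 0.50088 + 0.49911 = 1.0000 bits

H(X|Y) = H(X,Y) - H(Y) = 2.5988 - 1.0000 = 1.5988 bits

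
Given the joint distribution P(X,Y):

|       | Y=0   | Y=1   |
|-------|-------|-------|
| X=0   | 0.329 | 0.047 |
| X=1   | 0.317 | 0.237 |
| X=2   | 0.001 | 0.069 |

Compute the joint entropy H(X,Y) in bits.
2.0288 bits

H(X,Y) = -Σ_{x,y} P(x,y) log₂ P(x,y). Per-cell terms -P(x,y)·log₂P(x,y):
  X=0: 0.52766, 0.20733
  X=1: 0.52541, 0.49226
  X=2: 0.00997, 0.26615
Sum of the 6 terms: H(X,Y) = 2.0288 bits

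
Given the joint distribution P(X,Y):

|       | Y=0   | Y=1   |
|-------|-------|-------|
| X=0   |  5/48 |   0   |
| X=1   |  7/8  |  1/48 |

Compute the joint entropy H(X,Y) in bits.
0.6248 bits

H(X,Y) = -Σ_{x,y} P(x,y) log₂ P(x,y). Per-cell terms -P(x,y)·log₂P(x,y):
  X=0: 0.33990, 0.00000
  X=1: 0.16856, 0.11635
  (cells with P = 0 contribute 0)
Sum of the 4 terms: H(X,Y) = 0.6248 bits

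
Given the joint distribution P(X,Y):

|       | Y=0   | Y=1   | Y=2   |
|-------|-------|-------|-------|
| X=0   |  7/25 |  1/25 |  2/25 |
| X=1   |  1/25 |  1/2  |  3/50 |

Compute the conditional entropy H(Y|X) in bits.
0.9498 bits

H(Y|X) = H(X,Y) - H(X)

H(X,Y) = -Σ_{x,y} P(x,y) log₂ P(x,y). Per-cell terms -P(x,y)·log₂P(x,y):
  X=0: 0.5142, 0.1858, 0.2915
  X=1: 0.1858, 0.5000, 0.2435
Sum of the 6 terms: H(X,Y) = 1.9208 bits

Marginal of X (row sums):
  P(X=0) = 7/25 + 1/25 + 2/25 = 2/5
  P(X=1) = 1/25 + 1/2 + 3/50 = 3/5
H(X) = -[(2/5)·log₂(2/5) + (3/5)·log₂(3/5)]
  = 0.5288 + 0.4422 = 0.9710 bits

H(Y|X) = H(X,Y) - H(X) = 1.9208 - 0.9710 = 0.9498 bits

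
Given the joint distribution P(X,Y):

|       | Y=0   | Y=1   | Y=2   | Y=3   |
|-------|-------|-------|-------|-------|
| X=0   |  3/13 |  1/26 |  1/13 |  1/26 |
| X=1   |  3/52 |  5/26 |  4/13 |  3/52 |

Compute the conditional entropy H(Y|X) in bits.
1.6287 bits

H(Y|X) = H(X,Y) - H(X)

H(X,Y) = -Σ_{x,y} P(x,y) log₂ P(x,y). Per-cell terms -P(x,y)·log₂P(x,y):
  X=0: 0.48819, 0.18079, 0.28465, 0.18079
  X=1: 0.23743, 0.45741, 0.52321, 0.23743
Sum of the 8 terms: H(X,Y) = 2.5899 bits

Marginal of X (row sums):
  P(X=0) = 3/13 + 1/26 + 1/13 + 1/26 = 5/13
  P(X=1) = 3/52 + 5/26 + 4/13 + 3/52 = 8/13
H(X) = -[(5/13)·log₂(5/13) + (8/13)·log₂(8/13)]
  = 0.53020 + 0.43104 = 0.9612 bits

H(Y|X) = H(X,Y) - H(X) = 2.5899 - 0.9612 = 1.6287 bits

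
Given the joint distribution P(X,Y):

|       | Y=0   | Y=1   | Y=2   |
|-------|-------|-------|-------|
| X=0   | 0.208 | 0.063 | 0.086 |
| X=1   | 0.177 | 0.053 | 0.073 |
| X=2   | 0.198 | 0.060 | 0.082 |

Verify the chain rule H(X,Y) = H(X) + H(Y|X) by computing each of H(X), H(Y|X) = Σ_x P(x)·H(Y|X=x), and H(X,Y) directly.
H(X) = 1.5816 bits, H(Y|X) = 1.3897 bits, H(X,Y) = 2.9713 bits

Marginal of X (row sums):
  P(X=0) = 0.208 + 0.063 + 0.086 = 0.357
  P(X=1) = 0.177 + 0.053 + 0.073 = 0.303
  P(X=2) = 0.198 + 0.060 + 0.082 = 0.340
H(X) = -[0.357·log₂(0.357) + 0.303·log₂(0.303) + 0.340·log₂(0.340)]
  = 0.53050 + 0.52195 + 0.52917 = 1.5816 bits

H(Y|X) = Σ_x P(x)·H(Y|X=x):
  X=0: P(X=0) = 0.357, P(Y|X=0) = (208/357, 3/17, 86/357) → H(Y|X=0) = 1.39037
  X=1: P(X=1) = 0.303, P(Y|X=1) = (59/101, 53/303, 73/303) → H(Y|X=1) = 1.38772
  X=2: P(X=2) = 0.340, P(Y|X=2) = (99/170, 3/17, 41/170) → H(Y|X=2) = 1.39073
H(Y|X) = 0.357·1.39037 + 0.303·1.38772 + 0.340·1.39073 = 1.3897 bits

H(X,Y) = -Σ_{x,y} P(x,y) log₂ P(x,y). Per-cell terms -P(x,y)·log₂P(x,y):
  X=0: 0.47119, 0.25128, 0.30440
  X=1: 0.44218, 0.22461, 0.27565
  X=2: 0.46261, 0.24353, 0.29588
Sum of the 9 terms: H(X,Y) = 2.9713 bits

Chain rule check:
  H(X) + H(Y|X) = 1.5816 + 1.3897 = 2.9713 bits
  H(X,Y) = 2.9713 bits
✓ Chain rule verified.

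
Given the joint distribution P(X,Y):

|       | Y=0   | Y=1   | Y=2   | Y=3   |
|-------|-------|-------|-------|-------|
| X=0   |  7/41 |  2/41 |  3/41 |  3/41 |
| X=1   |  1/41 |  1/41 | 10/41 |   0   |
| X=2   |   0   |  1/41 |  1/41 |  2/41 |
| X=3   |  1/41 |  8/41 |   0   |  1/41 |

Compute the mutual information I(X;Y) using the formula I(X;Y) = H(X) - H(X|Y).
0.6545 bits

I(X;Y) = H(X) - H(X|Y)

Marginal of X (row sums):
  P(X=0) = 7/41 + 2/41 + 3/41 + 3/41 = 15/41
  P(X=1) = 1/41 + 1/41 + 10/41 + 0 = 12/41
  P(X=2) = 0 + 1/41 + 1/41 + 2/41 = 4/41
  P(X=3) = 1/41 + 8/41 + 0 + 1/41 = 10/41
H(X) = -[(15/41)·log₂(15/41) + (12/41)·log₂(12/41) + (4/41)·log₂(4/41) + (10/41)·log₂(10/41)]
  = 0.5307298 + 0.5188067 + 0.3275660 + 0.4964936 = 1.873596 bits

Marginal of Y (column sums):
  P(Y=0) = 7/41 + 1/41 + 0 + 1/41 = 9/41
  P(Y=1) = 2/41 + 1/41 + 1/41 + 8/41 = 12/41
  P(Y=2) = 3/41 + 10/41 + 1/41 + 0 = 14/41
  P(Y=3) = 3/41 + 0 + 2/41 + 1/41 = 6/41
H(X|Y) = Σ_y P(y)·H(X|Y=y):
  Y=0: P(Y=0) = 9/41, P(X|Y=0) = (7/9, 1/9, 0, 1/9) → H(X|Y=0) = 0.9864267
  Y=1: P(Y=1) = 12/41, P(X|Y=1) = (1/6, 1/12, 1/12, 2/3) → H(X|Y=1) = 1.4182958
  Y=2: P(Y=2) = 14/41, P(X|Y=2) = (3/14, 5/7, 1/14, 0) → H(X|Y=2) = 1.0949143
  Y=3: P(Y=3) = 6/41, P(X|Y=3) = (1/2, 0, 1/3, 1/6) → H(X|Y=3) = 1.4591479
H(X|Y) = (9/41)·0.9864267 + (12/41)·1.4182958 + (14/41)·1.0949143 + (6/41)·1.4591479 = 1.219051 bits

I(X;Y) = H(X) - H(X|Y) = 1.873596 - 1.219051 = 0.6545 bits

Cross-check via I(X;Y) = H(X) + H(Y) - H(X,Y): computing H(Y) from the column sums and H(X,Y) from the 16 cells in the same way gives H(Y) = 1.934098 bits and H(X,Y) = 3.153149 bits, so
I(X;Y) = 1.873596 + 1.934098 - 3.153149 = 0.6545 bits ✓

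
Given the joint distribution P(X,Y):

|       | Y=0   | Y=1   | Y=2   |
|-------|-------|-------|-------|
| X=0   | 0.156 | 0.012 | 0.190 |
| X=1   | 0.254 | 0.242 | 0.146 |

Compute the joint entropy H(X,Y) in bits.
2.3528 bits

H(X,Y) = -Σ_{x,y} P(x,y) log₂ P(x,y). Per-cell terms -P(x,y)·log₂P(x,y):
  X=0: 0.4181, 0.0766, 0.4552
  X=1: 0.5022, 0.4954, 0.4053
Sum of the 6 terms: H(X,Y) = 2.3528 bits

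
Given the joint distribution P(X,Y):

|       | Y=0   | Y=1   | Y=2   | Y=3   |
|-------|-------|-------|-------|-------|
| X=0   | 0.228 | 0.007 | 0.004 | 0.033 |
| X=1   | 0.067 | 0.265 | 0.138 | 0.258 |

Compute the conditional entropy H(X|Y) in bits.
0.4497 bits

H(X|Y) = H(X,Y) - H(Y)

H(X,Y) = -Σ_{x,y} P(x,y) log₂ P(x,y). Per-cell terms -P(x,y)·log₂P(x,y):
  X=0: 0.4863, 0.0501, 0.0319, 0.1624
  X=1: 0.2613, 0.5077, 0.3943, 0.5043
Sum of the 8 terms: H(X,Y) = 2.3983 bits

Marginal of Y (column sums):
  P(Y=0) = 0.228 + 0.067 = 0.295
  P(Y=1) = 0.007 + 0.265 = 0.272
  P(Y=2) = 0.004 + 0.138 = 0.142
  P(Y=3) = 0.033 + 0.258 = 0.291
H(Y) = -[0.295·log₂(0.295) + 0.272·log₂(0.272) + 0.142·log₂(0.142) + 0.291·log₂(0.291)]
  = 0.5196 + 0.5109 + 0.3999 + 0.5182 = 1.9486 bits

H(X|Y) = H(X,Y) - H(Y) = 2.3983 - 1.9486 = 0.4497 bits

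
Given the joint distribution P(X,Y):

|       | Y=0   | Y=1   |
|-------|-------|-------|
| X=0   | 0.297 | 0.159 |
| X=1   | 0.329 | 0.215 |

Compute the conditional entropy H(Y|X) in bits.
0.9520 bits

H(Y|X) = H(X,Y) - H(X)

H(X,Y) = -Σ_{x,y} P(x,y) log₂ P(x,y). Per-cell terms -P(x,y)·log₂P(x,y):
  X=0: 0.52019, 0.42181
  X=1: 0.52766, 0.47678
Sum of the 4 terms: H(X,Y) = 1.9464 bits

Marginal of X (row sums):
  P(X=0) = 0.297 + 0.159 = 0.456
  P(X=1) = 0.329 + 0.215 = 0.544
H(X) = -[0.456·log₂(0.456) + 0.544·log₂(0.544)]
  = 0.51660 + 0.47781 = 0.9944 bits

H(Y|X) = H(X,Y) - H(X) = 1.9464 - 0.9944 = 0.9520 bits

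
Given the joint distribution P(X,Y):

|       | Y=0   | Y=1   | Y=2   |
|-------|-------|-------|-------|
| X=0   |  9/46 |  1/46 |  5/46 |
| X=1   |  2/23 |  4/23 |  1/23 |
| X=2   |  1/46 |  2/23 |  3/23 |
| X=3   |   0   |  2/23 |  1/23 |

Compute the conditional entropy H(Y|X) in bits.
1.2570 bits

H(Y|X) = H(X,Y) - H(X)

H(X,Y) = -Σ_{x,y} P(x,y) log₂ P(x,y). Per-cell terms -P(x,y)·log₂P(x,y):
  X=0: 0.46049, 0.12008, 0.34800
  X=1: 0.30640, 0.43888, 0.19668
  X=2: 0.12008, 0.30640, 0.38330
  X=3: 0.00000, 0.30640, 0.19668
  (cells with P = 0 contribute 0)
Sum of the 12 terms: H(X,Y) = 3.1834 bits

Marginal of X (row sums):
  P(X=0) = 9/46 + 1/46 + 5/46 = 15/46
  P(X=1) = 2/23 + 4/23 + 1/23 = 7/23
  P(X=2) = 1/46 + 2/23 + 3/23 = 11/46
  P(X=3) = 0 + 2/23 + 1/23 = 3/23
H(X) = -[(15/46)·log₂(15/46) + (7/23)·log₂(7/23) + (11/46)·log₂(11/46) + (3/23)·log₂(3/23)]
  = 0.52718 + 0.52232 + 0.49360 + 0.38330 = 1.9264 bits

H(Y|X) = H(X,Y) - H(X) = 3.1834 - 1.9264 = 1.2570 bits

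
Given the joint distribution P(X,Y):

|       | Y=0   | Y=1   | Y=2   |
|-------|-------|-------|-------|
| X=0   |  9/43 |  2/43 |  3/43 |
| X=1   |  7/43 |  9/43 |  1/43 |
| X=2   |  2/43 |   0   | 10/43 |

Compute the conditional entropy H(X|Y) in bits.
1.1100 bits

H(X|Y) = H(X,Y) - H(Y)

H(X,Y) = -Σ_{x,y} P(x,y) log₂ P(x,y). Per-cell terms -P(x,y)·log₂P(x,y):
  X=0: 0.47226, 0.20587, 0.26800
  X=1: 0.42633, 0.47226, 0.12619
  X=2: 0.20587, 0.00000, 0.48938
  (cells with P = 0 contribute 0)
Sum of the 9 terms: H(X,Y) = 2.66616 bits

Marginal of Y (column sums):
  P(Y=0) = 9/43 + 7/43 + 2/43 = 18/43
  P(Y=1) = 2/43 + 9/43 + 0 = 11/43
  P(Y=2) = 3/43 + 1/43 + 10/43 = 14/43
H(Y) = -[(18/43)·log₂(18/43) + (11/43)·log₂(11/43) + (14/43)·log₂(14/43)]
  = 0.52591 + 0.50314 + 0.52709 = 1.55614 bits

H(X|Y) = H(X,Y) - H(Y) = 2.66616 - 1.55614 = 1.1100 bits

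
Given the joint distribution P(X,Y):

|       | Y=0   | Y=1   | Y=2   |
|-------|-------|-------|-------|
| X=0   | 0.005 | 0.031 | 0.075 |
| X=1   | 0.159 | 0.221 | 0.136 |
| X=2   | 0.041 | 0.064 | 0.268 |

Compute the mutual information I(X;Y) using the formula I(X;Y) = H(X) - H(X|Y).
0.1575 bits

I(X;Y) = H(X) - H(X|Y)

Marginal of X (row sums):
  P(X=0) = 0.005 + 0.031 + 0.075 = 0.111
  P(X=1) = 0.159 + 0.221 + 0.136 = 0.516
  P(X=2) = 0.041 + 0.064 + 0.268 = 0.373
H(X) = -[0.111·log₂(0.111) + 0.516·log₂(0.516) + 0.373·log₂(0.373)]
  = 0.3520 + 0.4926 + 0.5307 = 1.3753 bits

Marginal of Y (column sums):
  P(Y=0) = 0.005 + 0.159 + 0.041 = 0.205
  P(Y=1) = 0.031 + 0.221 + 0.064 = 0.316
  P(Y=2) = 0.075 + 0.136 + 0.268 = 0.479
H(X|Y) = Σ_y P(y)·H(X|Y=y):
  Y=0: P(Y=0) = 0.205, P(X|Y=0) = (1/41, 159/205, 1/5) → H(X|Y=0) = 0.8794
  Y=1: P(Y=1) = 0.316, P(X|Y=1) = (31/316, 221/316, 16/79) → H(X|Y=1) = 1.1560
  Y=2: P(Y=2) = 0.479, P(X|Y=2) = (75/479, 136/479, 268/479) → H(X|Y=2) = 1.4033
H(X|Y) = 0.205·0.8794 + 0.316·1.1560 + 0.479·1.4033 = 1.2178 bits

I(X;Y) = H(X) - H(X|Y) = 1.3753 - 1.2178 = 0.1575 bits

Cross-check via I(X;Y) = H(X) + H(Y) - H(X,Y): computing H(Y) from the column sums and H(X,Y) from the 9 cells in the same way gives H(Y) = 1.5025 bits and H(X,Y) = 2.7203 bits, so
I(X;Y) = 1.3753 + 1.5025 - 2.7203 = 0.1575 bits ✓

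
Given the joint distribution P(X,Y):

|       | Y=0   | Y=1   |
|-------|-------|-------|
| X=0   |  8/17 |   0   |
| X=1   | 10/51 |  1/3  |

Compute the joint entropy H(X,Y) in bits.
1.5009 bits

H(X,Y) = -Σ_{x,y} P(x,y) log₂ P(x,y). Per-cell terms -P(x,y)·log₂P(x,y):
  X=0: 0.5117, 0.0000
  X=1: 0.4609, 0.5283
  (cells with P = 0 contribute 0)
Sum of the 4 terms: H(X,Y) = 1.5009 bits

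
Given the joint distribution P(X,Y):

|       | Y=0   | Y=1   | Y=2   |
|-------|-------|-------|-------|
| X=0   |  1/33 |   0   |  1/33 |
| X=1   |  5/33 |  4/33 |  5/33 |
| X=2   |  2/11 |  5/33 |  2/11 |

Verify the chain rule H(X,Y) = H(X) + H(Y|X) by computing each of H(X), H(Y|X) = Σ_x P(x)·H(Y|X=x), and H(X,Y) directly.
H(X) = 1.2629 bits, H(Y|X) = 1.5437 bits, H(X,Y) = 2.8066 bits

Marginal of X (row sums):
  P(X=0) = 1/33 + 0 + 1/33 = 2/33
  P(X=1) = 5/33 + 4/33 + 5/33 = 14/33
  P(X=2) = 2/11 + 5/33 + 2/11 = 17/33
H(X) = -[(2/33)·log₂(2/33) + (14/33)·log₂(14/33) + (17/33)·log₂(17/33)]
  = 0.245115 + 0.524805 + 0.492965 = 1.2629 bits

H(Y|X) = Σ_x P(x)·H(Y|X=x):
  X=0: P(X=0) = 2/33, P(Y|X=0) = (1/2, 0, 1/2) → H(Y|X=0) = 1.000000
  X=1: P(X=1) = 14/33, P(Y|X=1) = (5/14, 2/7, 5/14) → H(Y|X=1) = 1.577406
  X=2: P(X=2) = 17/33, P(Y|X=2) = (6/17, 5/17, 6/17) → H(Y|X=2) = 1.579863
H(Y|X) = (2/33)·1.000000 + (14/33)·1.577406 + (17/33)·1.579863 = 1.5437 bits

H(X,Y) = -Σ_{x,y} P(x,y) log₂ P(x,y). Per-cell terms -P(x,y)·log₂P(x,y):
  X=0: 0.152860, 0.000000, 0.152860
  X=1: 0.412495, 0.369017, 0.412495
  X=2: 0.447169, 0.412495, 0.447169
  (cells with P = 0 contribute 0)
Sum of the 9 terms: H(X,Y) = 2.8066 bits

Chain rule check:
  H(X) + H(Y|X) = 1.2629 + 1.5437 = 2.8066 bits
  H(X,Y) = 2.8066 bits
✓ Chain rule verified.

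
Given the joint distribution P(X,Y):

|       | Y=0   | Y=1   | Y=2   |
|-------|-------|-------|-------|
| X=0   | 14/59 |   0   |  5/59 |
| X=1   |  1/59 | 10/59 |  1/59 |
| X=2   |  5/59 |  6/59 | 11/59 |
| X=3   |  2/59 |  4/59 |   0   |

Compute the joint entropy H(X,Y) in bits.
2.9453 bits

H(X,Y) = -Σ_{x,y} P(x,y) log₂ P(x,y). Per-cell terms -P(x,y)·log₂P(x,y):
  X=0: 0.4924, 0.0000, 0.3018
  X=1: 0.0997, 0.4340, 0.0997
  X=2: 0.3018, 0.3354, 0.4518
  X=3: 0.1655, 0.2632, 0.0000
  (cells with P = 0 contribute 0)
Sum of the 12 terms: H(X,Y) = 2.9453 bits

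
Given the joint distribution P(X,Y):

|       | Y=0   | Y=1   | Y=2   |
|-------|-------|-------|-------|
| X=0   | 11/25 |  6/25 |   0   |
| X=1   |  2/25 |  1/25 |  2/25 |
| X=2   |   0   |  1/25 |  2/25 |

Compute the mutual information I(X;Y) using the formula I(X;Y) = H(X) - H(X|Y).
0.3881 bits

I(X;Y) = H(X) - H(X|Y)

Marginal of X (row sums):
  P(X=0) = 11/25 + 6/25 + 0 = 17/25
  P(X=1) = 2/25 + 1/25 + 2/25 = 1/5
  P(X=2) = 0 + 1/25 + 2/25 = 3/25
H(X) = -[(17/25)·log₂(17/25) + (1/5)·log₂(1/5) + (3/25)·log₂(3/25)]
  = 0.3783 + 0.4644 + 0.3671 = 1.2098 bits

Marginal of Y (column sums):
  P(Y=0) = 11/25 + 2/25 + 0 = 13/25
  P(Y=1) = 6/25 + 1/25 + 1/25 = 8/25
  P(Y=2) = 0 + 2/25 + 2/25 = 4/25
H(X|Y) = Σ_y P(y)·H(X|Y=y):
  Y=0: P(Y=0) = 13/25, P(X|Y=0) = (11/13, 2/13, 0) → H(X|Y=0) = 0.6194
  Y=1: P(Y=1) = 8/25, P(X|Y=1) = (3/4, 1/8, 1/8) → H(X|Y=1) = 1.0613
  Y=2: P(Y=2) = 4/25, P(X|Y=2) = (0, 1/2, 1/2) → H(X|Y=2) = 1.0000
H(X|Y) = (13/25)·0.6194 + (8/25)·1.0613 + (4/25)·1.0000 = 0.8217 bits

I(X;Y) = H(X) - H(X|Y) = 1.2098 - 0.8217 = 0.3881 bits

Cross-check via I(X;Y) = H(X) + H(Y) - H(X,Y): computing H(Y) from the column sums and H(X,Y) from the 9 cells in the same way gives H(Y) = 1.4396 bits and H(X,Y) = 2.2613 bits, so
I(X;Y) = 1.2098 + 1.4396 - 2.2613 = 0.3881 bits ✓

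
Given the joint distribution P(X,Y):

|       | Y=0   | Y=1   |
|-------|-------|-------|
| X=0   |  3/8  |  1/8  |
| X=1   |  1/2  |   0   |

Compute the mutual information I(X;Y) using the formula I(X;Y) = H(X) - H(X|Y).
0.1379 bits

I(X;Y) = H(X) - H(X|Y)

Marginal of X (row sums):
  P(X=0) = 3/8 + 1/8 = 1/2
  P(X=1) = 1/2 + 0 = 1/2
H(X) = -[(1/2)·log₂(1/2) + (1/2)·log₂(1/2)]
  = 0.500000 + 0.500000 = 1.00000 bits

Marginal of Y (column sums):
  P(Y=0) = 3/8 + 1/2 = 7/8
  P(Y=1) = 1/8 + 0 = 1/8
H(X|Y) = Σ_y P(y)·H(X|Y=y):
  Y=0: P(Y=0) = 7/8, P(X|Y=0) = (3/7, 4/7) → H(X|Y=0) = 0.985228
  Y=1: P(Y=1) = 1/8, P(X|Y=1) = (1, 0) → H(X|Y=1) = 0.000000
H(X|Y) = (7/8)·0.985228 + (1/8)·0.000000 = 0.86207 bits

I(X;Y) = H(X) - H(X|Y) = 1.00000 - 0.86207 = 0.1379 bits

Cross-check via I(X;Y) = H(X) + H(Y) - H(X,Y): computing H(Y) from the column sums and H(X,Y) from the 4 cells in the same way gives H(Y) = 0.54356 bits and H(X,Y) = 1.40564 bits, so
I(X;Y) = 1.00000 + 0.54356 - 1.40564 = 0.1379 bits ✓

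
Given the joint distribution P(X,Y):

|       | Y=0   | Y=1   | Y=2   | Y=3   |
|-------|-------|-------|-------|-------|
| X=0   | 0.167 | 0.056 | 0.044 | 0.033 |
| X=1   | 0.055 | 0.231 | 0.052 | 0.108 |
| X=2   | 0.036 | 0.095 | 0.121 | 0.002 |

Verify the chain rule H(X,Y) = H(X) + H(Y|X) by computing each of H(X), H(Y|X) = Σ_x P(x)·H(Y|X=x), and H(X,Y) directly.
H(X) = 1.5428 bits, H(Y|X) = 1.6509 bits, H(X,Y) = 3.1937 bits

Marginal of X (row sums):
  P(X=0) = 0.167 + 0.056 + 0.044 + 0.033 = 0.300
  P(X=1) = 0.055 + 0.231 + 0.052 + 0.108 = 0.446
  P(X=2) = 0.036 + 0.095 + 0.121 + 0.002 = 0.254
H(X) = -[0.300·log₂(0.300) + 0.446·log₂(0.446) + 0.254·log₂(0.254)]
  = 0.5211 + 0.5195 + 0.5022 = 1.5428 bits

H(Y|X) = Σ_x P(x)·H(Y|X=x):
  X=0: P(X=0) = 0.300, P(Y|X=0) = (167/300, 14/75, 11/75, 11/100) → H(Y|X=0) = 1.6789
  X=1: P(X=1) = 0.446, P(Y|X=1) = (55/446, 231/446, 26/223, 54/223) → H(Y|X=1) = 1.7209
  X=2: P(X=2) = 0.254, P(Y|X=2) = (18/127, 95/254, 121/254, 1/127) → H(Y|X=2) = 1.4948
H(Y|X) = 0.300·1.6789 + 0.446·1.7209 + 0.254·1.4948 = 1.6509 bits

H(X,Y) = -Σ_{x,y} P(x,y) log₂ P(x,y). Per-cell terms -P(x,y)·log₂P(x,y):
  X=0: 0.4312, 0.2329, 0.1983, 0.1624
  X=1: 0.2301, 0.4883, 0.2218, 0.3468
  X=2: 0.1727, 0.3226, 0.3687, 0.0179
Sum of the 12 terms: H(X,Y) = 3.1937 bits

Chain rule check:
  H(X) + H(Y|X) = 1.5428 + 1.6509 = 3.1937 bits
  H(X,Y) = 3.1937 bits
✓ Chain rule verified.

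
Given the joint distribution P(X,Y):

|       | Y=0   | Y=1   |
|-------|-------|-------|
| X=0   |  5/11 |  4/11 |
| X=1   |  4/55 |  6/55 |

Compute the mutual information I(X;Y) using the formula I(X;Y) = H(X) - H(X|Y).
0.0104 bits

I(X;Y) = H(X) - H(X|Y)

Marginal of X (row sums):
  P(X=0) = 5/11 + 4/11 = 9/11
  P(X=1) = 4/55 + 6/55 = 2/11
H(X) = -[(9/11)·log₂(9/11) + (2/11)·log₂(2/11)]
  = 0.23687 + 0.44717 = 0.6840 bits

Marginal of Y (column sums):
  P(Y=0) = 5/11 + 4/55 = 29/55
  P(Y=1) = 4/11 + 6/55 = 26/55
H(X|Y) = Σ_y P(y)·H(X|Y=y):
  Y=0: P(Y=0) = 29/55, P(X|Y=0) = (25/29, 4/29) → H(X|Y=0) = 0.57879
  Y=1: P(Y=1) = 26/55, P(X|Y=1) = (10/13, 3/13) → H(X|Y=1) = 0.77935
H(X|Y) = (29/55)·0.57879 + (26/55)·0.77935 = 0.6736 bits

I(X;Y) = H(X) - H(X|Y) = 0.6840 - 0.6736 = 0.0104 bits

Cross-check via I(X;Y) = H(X) + H(Y) - H(X,Y): computing H(Y) from the column sums and H(X,Y) from the 4 cells in the same way gives H(Y) = 0.9979 bits and H(X,Y) = 1.6715 bits, so
I(X;Y) = 0.6840 + 0.9979 - 1.6715 = 0.0104 bits ✓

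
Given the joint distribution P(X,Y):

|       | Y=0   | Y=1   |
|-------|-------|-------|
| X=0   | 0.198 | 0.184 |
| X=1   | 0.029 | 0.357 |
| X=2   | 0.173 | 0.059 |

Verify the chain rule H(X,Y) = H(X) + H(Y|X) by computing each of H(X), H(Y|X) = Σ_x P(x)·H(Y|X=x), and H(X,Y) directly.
H(X) = 1.5495 bits, H(Y|X) = 0.7199 bits, H(X,Y) = 2.2694 bits

Marginal of X (row sums):
  P(X=0) = 0.198 + 0.184 = 0.382
  P(X=1) = 0.029 + 0.357 = 0.386
  P(X=2) = 0.173 + 0.059 = 0.232
H(X) = -[0.382·log₂(0.382) + 0.386·log₂(0.386) + 0.232·log₂(0.232)]
  = 0.5304 + 0.5301 + 0.4890 = 1.5495 bits

H(Y|X) = Σ_x P(x)·H(Y|X=x):
  X=0: P(X=0) = 0.382, P(Y|X=0) = (99/191, 92/191) → H(Y|X=0) = 0.9990
  X=1: P(X=1) = 0.386, P(Y|X=1) = (29/386, 357/386) → H(Y|X=1) = 0.3848
  X=2: P(X=2) = 0.232, P(Y|X=2) = (173/232, 59/232) → H(Y|X=2) = 0.8180
H(Y|X) = 0.382·0.9990 + 0.386·0.3848 + 0.232·0.8180 = 0.7199 bits

H(X,Y) = -Σ_{x,y} P(x,y) log₂ P(x,y). Per-cell terms -P(x,y)·log₂P(x,y):
  X=0: 0.4626, 0.4494
  X=1: 0.1481, 0.5305
  X=2: 0.4379, 0.2409
Sum of the 6 terms: H(X,Y) = 2.2694 bits

Chain rule check:
  H(X) + H(Y|X) = 1.5495 + 0.7199 = 2.2694 bits
  H(X,Y) = 2.2694 bits
✓ Chain rule verified.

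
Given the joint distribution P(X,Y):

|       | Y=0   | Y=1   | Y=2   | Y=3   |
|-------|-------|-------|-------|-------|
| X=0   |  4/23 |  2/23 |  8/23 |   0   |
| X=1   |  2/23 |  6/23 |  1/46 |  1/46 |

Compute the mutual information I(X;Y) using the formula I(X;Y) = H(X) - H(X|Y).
0.3246 bits

I(X;Y) = H(X) - H(X|Y)

Marginal of X (row sums):
  P(X=0) = 4/23 + 2/23 + 8/23 + 0 = 14/23
  P(X=1) = 2/23 + 6/23 + 1/46 + 1/46 = 9/23
H(X) = -[(14/23)·log₂(14/23) + (9/23)·log₂(9/23)]
  = 0.43595 + 0.52968 = 0.9656 bits

Marginal of Y (column sums):
  P(Y=0) = 4/23 + 2/23 = 6/23
  P(Y=1) = 2/23 + 6/23 = 8/23
  P(Y=2) = 8/23 + 1/46 = 17/46
  P(Y=3) = 0 + 1/46 = 1/46
H(X|Y) = Σ_y P(y)·H(X|Y=y):
  Y=0: P(Y=0) = 6/23, P(X|Y=0) = (2/3, 1/3) → H(X|Y=0) = 0.91830
  Y=1: P(Y=1) = 8/23, P(X|Y=1) = (1/4, 3/4) → H(X|Y=1) = 0.81128
  Y=2: P(Y=2) = 17/46, P(X|Y=2) = (16/17, 1/17) → H(X|Y=2) = 0.32276
  Y=3: P(Y=3) = 1/46, P(X|Y=3) = (0, 1) → H(X|Y=3) = 0.00000
H(X|Y) = (6/23)·0.91830 + (8/23)·0.81128 + (17/46)·0.32276 + (1/46)·0.00000 = 0.6410 bits

I(X;Y) = H(X) - H(X|Y) = 0.9656 - 0.6410 = 0.3246 bits

Cross-check via I(X;Y) = H(X) + H(Y) - H(X,Y): computing H(Y) from the column sums and H(X,Y) from the 8 cells in the same way gives H(Y) = 1.6865 bits and H(X,Y) = 2.3275 bits, so
I(X;Y) = 0.9656 + 1.6865 - 2.3275 = 0.3246 bits ✓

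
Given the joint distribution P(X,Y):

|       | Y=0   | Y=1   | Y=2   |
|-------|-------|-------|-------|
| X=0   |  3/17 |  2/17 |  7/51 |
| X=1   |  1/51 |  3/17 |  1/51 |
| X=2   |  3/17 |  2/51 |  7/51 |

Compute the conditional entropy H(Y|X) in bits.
1.3494 bits

H(Y|X) = H(X,Y) - H(X)

H(X,Y) = -Σ_{x,y} P(x,y) log₂ P(x,y). Per-cell terms -P(x,y)·log₂P(x,y):
  X=0: 0.4416177, 0.3632309, 0.3932450
  X=1: 0.1112240, 0.4416177, 0.1112240
  X=2: 0.4416177, 0.1832324, 0.3932450
Sum of the 9 terms: H(X,Y) = 2.880254 bits

Marginal of X (row sums):
  P(X=0) = 3/17 + 2/17 + 7/51 = 22/51
  P(X=1) = 1/51 + 3/17 + 1/51 = 11/51
  P(X=2) = 3/17 + 2/51 + 7/51 = 6/17
H(X) = -[(22/51)·log₂(22/51) + (11/51)·log₂(11/51) + (6/17)·log₂(6/17)]
  = 0.5232522 + 0.4773124 + 0.5302942 = 1.530859 bits

H(Y|X) = H(X,Y) - H(X) = 2.880254 - 1.530859 = 1.3494 bits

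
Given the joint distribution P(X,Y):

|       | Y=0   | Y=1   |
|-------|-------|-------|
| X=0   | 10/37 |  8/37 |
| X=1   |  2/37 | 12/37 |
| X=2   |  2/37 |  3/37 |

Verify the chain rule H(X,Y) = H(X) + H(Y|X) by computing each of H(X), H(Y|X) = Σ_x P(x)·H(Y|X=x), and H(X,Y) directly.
H(X) = 1.4264 bits, H(Y|X) = 0.8372 bits, H(X,Y) = 2.2637 bits

Marginal of X (row sums):
  P(X=0) = 10/37 + 8/37 = 18/37
  P(X=1) = 2/37 + 12/37 = 14/37
  P(X=2) = 2/37 + 3/37 = 5/37
H(X) = -[(18/37)·log₂(18/37) + (14/37)·log₂(14/37) + (5/37)·log₂(5/37)]
  = 0.505717 + 0.530524 + 0.390206 = 1.4264 bits

H(Y|X) = Σ_x P(x)·H(Y|X=x):
  X=0: P(X=0) = 18/37, P(Y|X=0) = (5/9, 4/9) → H(Y|X=0) = 0.991076
  X=1: P(X=1) = 14/37, P(Y|X=1) = (1/7, 6/7) → H(Y|X=1) = 0.591673
  X=2: P(X=2) = 5/37, P(Y|X=2) = (2/5, 3/5) → H(Y|X=2) = 0.970951
H(Y|X) = (18/37)·0.991076 + (14/37)·0.591673 + (5/37)·0.970951 = 0.8372 bits

H(X,Y) = -Σ_{x,y} P(x,y) log₂ P(x,y). Per-cell terms -P(x,y)·log₂P(x,y):
  X=0: 0.510142, 0.477720
  X=1: 0.227538, 0.526862
  X=2: 0.227538, 0.293878
Sum of the 6 terms: H(X,Y) = 2.2637 bits

Chain rule check:
  H(X) + H(Y|X) = 1.4264 + 0.8372 = 2.2636 bits
  H(X,Y) = 2.2637 bits
✓ Chain rule verified (Δ = 0.0001 is 4-dp rounding noise: each of the three values was rounded independently).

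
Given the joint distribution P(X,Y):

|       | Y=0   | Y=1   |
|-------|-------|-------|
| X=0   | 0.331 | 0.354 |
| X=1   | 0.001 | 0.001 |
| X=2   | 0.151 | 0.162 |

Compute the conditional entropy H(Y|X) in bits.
0.9992 bits

H(Y|X) = H(X,Y) - H(X)

H(X,Y) = -Σ_{x,y} P(x,y) log₂ P(x,y). Per-cell terms -P(x,y)·log₂P(x,y):
  X=0: 0.52798, 0.53036
  X=1: 0.00997, 0.00997
  X=2: 0.41183, 0.42540
Sum of the 6 terms: H(X,Y) = 1.9155 bits

Marginal of X (row sums):
  P(X=0) = 0.331 + 0.354 = 0.685
  P(X=1) = 0.001 + 0.001 = 0.002
  P(X=2) = 0.151 + 0.162 = 0.313
H(X) = -[0.685·log₂(0.685) + 0.002·log₂(0.002) + 0.313·log₂(0.313)]
  = 0.37389 + 0.01793 + 0.52451 = 0.9163 bits

H(Y|X) = H(X,Y) - H(X) = 1.9155 - 0.9163 = 0.9992 bits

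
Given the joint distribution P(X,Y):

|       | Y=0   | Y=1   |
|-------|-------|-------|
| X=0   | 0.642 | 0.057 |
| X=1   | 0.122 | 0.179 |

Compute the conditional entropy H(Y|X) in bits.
0.5781 bits

H(Y|X) = H(X,Y) - H(X)

H(X,Y) = -Σ_{x,y} P(x,y) log₂ P(x,y). Per-cell terms -P(x,y)·log₂P(x,y):
  X=0: 0.41047, 0.23557
  X=1: 0.37028, 0.44427
Sum of the 4 terms: H(X,Y) = 1.4606 bits

Marginal of X (row sums):
  P(X=0) = 0.642 + 0.057 = 0.699
  P(X=1) = 0.122 + 0.179 = 0.301
H(X) = -[0.699·log₂(0.699) + 0.301·log₂(0.301)]
  = 0.36113 + 0.52138 = 0.8825 bits

H(Y|X) = H(X,Y) - H(X) = 1.4606 - 0.8825 = 0.5781 bits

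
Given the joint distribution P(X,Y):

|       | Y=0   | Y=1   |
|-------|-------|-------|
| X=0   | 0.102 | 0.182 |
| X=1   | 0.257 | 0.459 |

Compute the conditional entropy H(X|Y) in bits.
0.8608 bits

H(X|Y) = H(X,Y) - H(Y)

H(X,Y) = -Σ_{x,y} P(x,y) log₂ P(x,y). Per-cell terms -P(x,y)·log₂P(x,y):
  X=0: 0.33592, 0.44735
  X=1: 0.50376, 0.51566
Sum of the 4 terms: H(X,Y) = 1.80269 bits

Marginal of Y (column sums):
  P(Y=0) = 0.102 + 0.257 = 0.359
  P(Y=1) = 0.182 + 0.459 = 0.641
H(Y) = -[0.359·log₂(0.359) + 0.641·log₂(0.641)]
  = 0.53058 + 0.41127 = 0.94185 bits

H(X|Y) = H(X,Y) - H(Y) = 1.80269 - 0.94185 = 0.8608 bits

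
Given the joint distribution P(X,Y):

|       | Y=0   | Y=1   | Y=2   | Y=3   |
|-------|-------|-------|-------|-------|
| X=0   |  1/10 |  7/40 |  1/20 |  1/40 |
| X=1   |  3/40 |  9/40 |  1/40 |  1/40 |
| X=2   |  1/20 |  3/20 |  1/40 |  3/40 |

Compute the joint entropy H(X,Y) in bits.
3.1919 bits

H(X,Y) = -Σ_{x,y} P(x,y) log₂ P(x,y). Per-cell terms -P(x,y)·log₂P(x,y):
  X=0: 0.33219, 0.44005, 0.21610, 0.13305
  X=1: 0.28027, 0.48420, 0.13305, 0.13305
  X=2: 0.21610, 0.41054, 0.13305, 0.28027
Sum of the 12 terms: H(X,Y) = 3.1919 bits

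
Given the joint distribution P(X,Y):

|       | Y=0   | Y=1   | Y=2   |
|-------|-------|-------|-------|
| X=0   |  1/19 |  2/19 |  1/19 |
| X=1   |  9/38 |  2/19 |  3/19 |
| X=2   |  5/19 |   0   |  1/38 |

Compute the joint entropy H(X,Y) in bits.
2.6885 bits

H(X,Y) = -Σ_{x,y} P(x,y) log₂ P(x,y). Per-cell terms -P(x,y)·log₂P(x,y):
  X=0: 0.22358, 0.34189, 0.22358
  X=1: 0.49216, 0.34189, 0.42047
  X=2: 0.50684, 0.00000, 0.13810
  (cells with P = 0 contribute 0)
Sum of the 9 terms: H(X,Y) = 2.6885 bits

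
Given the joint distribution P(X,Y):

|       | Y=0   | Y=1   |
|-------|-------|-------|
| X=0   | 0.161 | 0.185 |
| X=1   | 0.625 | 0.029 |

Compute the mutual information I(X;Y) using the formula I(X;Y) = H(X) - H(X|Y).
0.2330 bits

I(X;Y) = H(X) - H(X|Y)

Marginal of X (row sums):
  P(X=0) = 0.161 + 0.185 = 0.346
  P(X=1) = 0.625 + 0.029 = 0.654
H(X) = -[0.346·log₂(0.346) + 0.654·log₂(0.654)]
  = 0.52978 + 0.40066 = 0.9304 bits

Marginal of Y (column sums):
  P(Y=0) = 0.161 + 0.625 = 0.786
  P(Y=1) = 0.185 + 0.029 = 0.214
H(X|Y) = Σ_y P(y)·H(X|Y=y):
  Y=0: P(Y=0) = 0.786, P(X|Y=0) = (161/786, 625/786) → H(X|Y=0) = 0.73149
  Y=1: P(Y=1) = 0.214, P(X|Y=1) = (185/214, 29/214) → H(X|Y=1) = 0.57237
H(X|Y) = 0.786·0.73149 + 0.214·0.57237 = 0.6974 bits

I(X;Y) = H(X) - H(X|Y) = 0.9304 - 0.6974 = 0.2330 bits

Cross-check via I(X;Y) = H(X) + H(Y) - H(X,Y): computing H(Y) from the column sums and H(X,Y) from the 4 cells in the same way gives H(Y) = 0.7491 bits and H(X,Y) = 1.4465 bits, so
I(X;Y) = 0.9304 + 0.7491 - 1.4465 = 0.2330 bits ✓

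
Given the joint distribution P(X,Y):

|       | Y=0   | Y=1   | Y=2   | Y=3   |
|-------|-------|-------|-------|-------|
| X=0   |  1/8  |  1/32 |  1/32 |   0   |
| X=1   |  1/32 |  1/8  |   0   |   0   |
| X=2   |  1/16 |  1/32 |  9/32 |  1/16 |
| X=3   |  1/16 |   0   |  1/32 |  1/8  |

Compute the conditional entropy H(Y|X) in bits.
1.2983 bits

H(Y|X) = H(X,Y) - H(X)

H(X,Y) = -Σ_{x,y} P(x,y) log₂ P(x,y). Per-cell terms -P(x,y)·log₂P(x,y):
  X=0: 0.37500, 0.15625, 0.15625, 0.00000
  X=1: 0.15625, 0.37500, 0.00000, 0.00000
  X=2: 0.25000, 0.15625, 0.51471, 0.25000
  X=3: 0.25000, 0.00000, 0.15625, 0.37500
  (cells with P = 0 contribute 0)
Sum of the 16 terms: H(X,Y) = 3.1710 bits

Marginal of X (row sums):
  P(X=0) = 1/8 + 1/32 + 1/32 + 0 = 3/16
  P(X=1) = 1/32 + 1/8 + 0 + 0 = 5/32
  P(X=2) = 1/16 + 1/32 + 9/32 + 1/16 = 7/16
  P(X=3) = 1/16 + 0 + 1/32 + 1/8 = 7/32
H(X) = -[(3/16)·log₂(3/16) + (5/32)·log₂(5/32) + (7/16)·log₂(7/16) + (7/32)·log₂(7/32)]
  = 0.45282 + 0.41845 + 0.52178 + 0.47964 = 1.8727 bits

H(Y|X) = H(X,Y) - H(X) = 3.1710 - 1.8727 = 1.2983 bits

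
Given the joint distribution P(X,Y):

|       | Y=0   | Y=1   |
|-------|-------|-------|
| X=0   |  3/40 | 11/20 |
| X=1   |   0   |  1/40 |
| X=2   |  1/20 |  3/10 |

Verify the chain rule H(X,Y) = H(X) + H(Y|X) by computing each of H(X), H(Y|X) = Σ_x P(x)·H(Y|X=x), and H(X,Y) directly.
H(X) = 1.0869 bits, H(Y|X) = 0.5379 bits, H(X,Y) = 1.6249 bits

Marginal of X (row sums):
  P(X=0) = 3/40 + 11/20 = 5/8
  P(X=1) = 0 + 1/40 = 1/40
  P(X=2) = 1/20 + 3/10 = 7/20
H(X) = -[(5/8)·log₂(5/8) + (1/40)·log₂(1/40) + (7/20)·log₂(7/20)]
  = 0.42379 + 0.13305 + 0.53010 = 1.0869 bits

H(Y|X) = Σ_x P(x)·H(Y|X=x):
  X=0: P(X=0) = 5/8, P(Y|X=0) = (3/25, 22/25) → H(Y|X=0) = 0.52936
  X=1: P(X=1) = 1/40, P(Y|X=1) = (0, 1) → H(Y|X=1) = 0.00000
  X=2: P(X=2) = 7/20, P(Y|X=2) = (1/7, 6/7) → H(Y|X=2) = 0.59167
H(Y|X) = (5/8)·0.52936 + (1/40)·0.00000 + (7/20)·0.59167 = 0.5379 bits

H(X,Y) = -Σ_{x,y} P(x,y) log₂ P(x,y). Per-cell terms -P(x,y)·log₂P(x,y):
  X=0: 0.28027, 0.47437
  X=1: 0.00000, 0.13305
  X=2: 0.21610, 0.52109
  (cells with P = 0 contribute 0)
Sum of the 6 terms: H(X,Y) = 1.6249 bits

Chain rule check:
  H(X) + H(Y|X) = 1.0869 + 0.5379 = 1.6248 bits
  H(X,Y) = 1.6249 bits
✓ Chain rule verified (Δ = 0.0001 is 4-dp rounding noise: each of the three values was rounded independently).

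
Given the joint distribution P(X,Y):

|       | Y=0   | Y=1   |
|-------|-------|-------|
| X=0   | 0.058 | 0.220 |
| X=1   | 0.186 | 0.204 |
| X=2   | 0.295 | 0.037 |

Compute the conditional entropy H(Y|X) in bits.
0.7622 bits

H(Y|X) = H(X,Y) - H(X)

H(X,Y) = -Σ_{x,y} P(x,y) log₂ P(x,y). Per-cell terms -P(x,y)·log₂P(x,y):
  X=0: 0.2382526, 0.4805734
  X=1: 0.4513523, 0.4678452
  X=2: 0.5195579, 0.1759842
Sum of the 6 terms: H(X,Y) = 2.333566 bits

Marginal of X (row sums):
  P(X=0) = 0.058 + 0.220 = 0.278
  P(X=1) = 0.186 + 0.204 = 0.390
  P(X=2) = 0.295 + 0.037 = 0.332
H(X) = -[0.278·log₂(0.278) + 0.390·log₂(0.390) + 0.332·log₂(0.332)]
  = 0.5134224 + 0.5297970 + 0.5281273 = 1.571347 bits

H(Y|X) = H(X,Y) - H(X) = 2.333566 - 1.571347 = 0.7622 bits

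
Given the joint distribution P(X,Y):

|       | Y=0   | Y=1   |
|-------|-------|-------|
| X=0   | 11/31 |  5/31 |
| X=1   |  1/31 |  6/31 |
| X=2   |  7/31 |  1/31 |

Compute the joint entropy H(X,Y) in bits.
2.2179 bits

H(X,Y) = -Σ_{x,y} P(x,y) log₂ P(x,y). Per-cell terms -P(x,y)·log₂P(x,y):
  X=0: 0.53040, 0.42456
  X=1: 0.15981, 0.45856
  X=2: 0.48477, 0.15981
Sum of the 6 terms: H(X,Y) = 2.2179 bits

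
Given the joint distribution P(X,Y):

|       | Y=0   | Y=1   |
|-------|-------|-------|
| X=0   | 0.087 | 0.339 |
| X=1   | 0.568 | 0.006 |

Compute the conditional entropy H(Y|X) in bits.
0.3592 bits

H(Y|X) = H(X,Y) - H(X)

H(X,Y) = -Σ_{x,y} P(x,y) log₂ P(x,y). Per-cell terms -P(x,y)·log₂P(x,y):
  X=0: 0.30649, 0.52906
  X=1: 0.46351, 0.04428
Sum of the 4 terms: H(X,Y) = 1.3433 bits

Marginal of X (row sums):
  P(X=0) = 0.087 + 0.339 = 0.426
  P(X=1) = 0.568 + 0.006 = 0.574
H(X) = -[0.426·log₂(0.426) + 0.574·log₂(0.574)]
  = 0.52444 + 0.45970 = 0.9841 bits

H(Y|X) = H(X,Y) - H(X) = 1.3433 - 0.9841 = 0.3592 bits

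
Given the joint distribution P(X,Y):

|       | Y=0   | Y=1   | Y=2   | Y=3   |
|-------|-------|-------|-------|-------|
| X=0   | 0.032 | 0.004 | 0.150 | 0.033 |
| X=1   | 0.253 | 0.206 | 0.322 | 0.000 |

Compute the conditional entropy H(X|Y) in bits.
0.5987 bits

H(X|Y) = H(X,Y) - H(Y)

H(X,Y) = -Σ_{x,y} P(x,y) log₂ P(x,y). Per-cell terms -P(x,y)·log₂P(x,y):
  X=0: 0.15891, 0.03186, 0.41054, 0.16241
  X=1: 0.50165, 0.46953, 0.52643, 0.00000
  (cells with P = 0 contribute 0)
Sum of the 8 terms: H(X,Y) = 2.2613 bits

Marginal of Y (column sums):
  P(Y=0) = 0.032 + 0.253 = 0.285
  P(Y=1) = 0.004 + 0.206 = 0.210
  P(Y=2) = 0.150 + 0.322 = 0.472
  P(Y=3) = 0.033 + 0.000 = 0.033
H(Y) = -[0.285·log₂(0.285) + 0.210·log₂(0.210) + 0.472·log₂(0.472) + 0.033·log₂(0.033)]
  = 0.51613 + 0.47282 + 0.51124 + 0.16241 = 1.6626 bits

H(X|Y) = H(X,Y) - H(Y) = 2.2613 - 1.6626 = 0.5987 bits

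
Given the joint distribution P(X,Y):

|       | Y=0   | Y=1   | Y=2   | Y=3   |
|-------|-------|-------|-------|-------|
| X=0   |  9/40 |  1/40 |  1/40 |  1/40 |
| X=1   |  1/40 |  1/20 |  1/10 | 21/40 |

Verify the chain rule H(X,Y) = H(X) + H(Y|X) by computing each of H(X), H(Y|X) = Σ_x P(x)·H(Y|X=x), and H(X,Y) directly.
H(X) = 0.8813 bits, H(Y|X) = 1.1714 bits, H(X,Y) = 2.0527 bits

Marginal of X (row sums):
  P(X=0) = 9/40 + 1/40 + 1/40 + 1/40 = 3/10
  P(X=1) = 1/40 + 1/20 + 1/10 + 21/40 = 7/10
H(X) = -[(3/10)·log₂(3/10) + (7/10)·log₂(7/10)]
  = 0.52109 + 0.36020 = 0.8813 bits

H(Y|X) = Σ_x P(x)·H(Y|X=x):
  X=0: P(X=0) = 3/10, P(Y|X=0) = (3/4, 1/12, 1/12, 1/12) → H(Y|X=0) = 1.20752
  X=1: P(X=1) = 7/10, P(Y|X=1) = (1/28, 1/14, 1/7, 3/4) → H(Y|X=1) = 1.15597
H(Y|X) = (3/10)·1.20752 + (7/10)·1.15597 = 1.1714 bits

H(X,Y) = -Σ_{x,y} P(x,y) log₂ P(x,y). Per-cell terms -P(x,y)·log₂P(x,y):
  X=0: 0.48420, 0.13305, 0.13305, 0.13305
  X=1: 0.13305, 0.21610, 0.33219, 0.48805
Sum of the 8 terms: H(X,Y) = 2.0527 bits

Chain rule check:
  H(X) + H(Y|X) = 0.8813 + 1.1714 = 2.0527 bits
  H(X,Y) = 2.0527 bits
✓ Chain rule verified.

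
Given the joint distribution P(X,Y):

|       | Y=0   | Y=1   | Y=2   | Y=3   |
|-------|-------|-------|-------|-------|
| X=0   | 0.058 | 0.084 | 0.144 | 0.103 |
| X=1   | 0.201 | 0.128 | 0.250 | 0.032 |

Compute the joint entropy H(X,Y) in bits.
2.7826 bits

H(X,Y) = -Σ_{x,y} P(x,y) log₂ P(x,y). Per-cell terms -P(x,y)·log₂P(x,y):
  X=0: 0.23825, 0.30017, 0.40260, 0.33777
  X=1: 0.46526, 0.37962, 0.50000, 0.15891
Sum of the 8 terms: H(X,Y) = 2.7826 bits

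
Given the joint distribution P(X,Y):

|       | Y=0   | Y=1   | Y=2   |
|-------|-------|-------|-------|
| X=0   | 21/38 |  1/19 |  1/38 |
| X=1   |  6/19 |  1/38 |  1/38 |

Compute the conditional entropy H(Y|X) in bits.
0.6864 bits

H(Y|X) = H(X,Y) - H(X)

H(X,Y) = -Σ_{x,y} P(x,y) log₂ P(x,y). Per-cell terms -P(x,y)·log₂P(x,y):
  X=0: 0.47284, 0.22358, 0.13810
  X=1: 0.52515, 0.13810, 0.13810
Sum of the 6 terms: H(X,Y) = 1.63587 bits

Marginal of X (row sums):
  P(X=0) = 21/38 + 1/19 + 1/38 = 12/19
  P(X=1) = 6/19 + 1/38 + 1/38 = 7/19
H(X) = -[(12/19)·log₂(12/19) + (7/19)·log₂(7/19)]
  = 0.41871 + 0.53074 = 0.94945 bits

H(Y|X) = H(X,Y) - H(X) = 1.63587 - 0.94945 = 0.6864 bits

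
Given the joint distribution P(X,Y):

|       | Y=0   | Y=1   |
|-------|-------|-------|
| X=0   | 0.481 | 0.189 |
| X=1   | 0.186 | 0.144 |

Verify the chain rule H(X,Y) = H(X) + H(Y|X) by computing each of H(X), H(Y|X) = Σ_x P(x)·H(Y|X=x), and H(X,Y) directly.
H(X) = 0.9149 bits, H(Y|X) = 0.9012 bits, H(X,Y) = 1.8161 bits

Marginal of X (row sums):
  P(X=0) = 0.481 + 0.189 = 0.670
  P(X=1) = 0.186 + 0.144 = 0.330
H(X) = -[0.670·log₂(0.670) + 0.330·log₂(0.330)]
  = 0.38710 + 0.52782 = 0.9149 bits

H(Y|X) = Σ_x P(x)·H(Y|X=x):
  X=0: P(X=0) = 0.670, P(Y|X=0) = (481/670, 189/670) → H(Y|X=0) = 0.85828
  X=1: P(X=1) = 0.330, P(Y|X=1) = (31/55, 24/55) → H(Y|X=1) = 0.98828
H(Y|X) = 0.670·0.85828 + 0.330·0.98828 = 0.9012 bits

H(X,Y) = -Σ_{x,y} P(x,y) log₂ P(x,y). Per-cell terms -P(x,y)·log₂P(x,y):
  X=0: 0.50788, 0.45427
  X=1: 0.45135, 0.40260
Sum of the 4 terms: H(X,Y) = 1.8161 bits

Chain rule check:
  H(X) + H(Y|X) = 0.9149 + 0.9012 = 1.8161 bits
  H(X,Y) = 1.8161 bits
✓ Chain rule verified.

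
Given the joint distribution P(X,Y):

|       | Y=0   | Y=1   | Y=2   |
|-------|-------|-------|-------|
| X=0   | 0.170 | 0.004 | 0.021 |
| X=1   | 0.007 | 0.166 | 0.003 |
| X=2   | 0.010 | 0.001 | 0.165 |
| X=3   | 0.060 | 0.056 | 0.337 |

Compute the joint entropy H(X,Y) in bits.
2.5993 bits

H(X,Y) = -Σ_{x,y} P(x,y) log₂ P(x,y). Per-cell terms -P(x,y)·log₂P(x,y):
  X=0: 0.4346, 0.0319, 0.1170
  X=1: 0.0501, 0.4301, 0.0251
  X=2: 0.0664, 0.0100, 0.4289
  X=3: 0.2435, 0.2329, 0.5288
Sum of the 12 terms: H(X,Y) = 2.5993 bits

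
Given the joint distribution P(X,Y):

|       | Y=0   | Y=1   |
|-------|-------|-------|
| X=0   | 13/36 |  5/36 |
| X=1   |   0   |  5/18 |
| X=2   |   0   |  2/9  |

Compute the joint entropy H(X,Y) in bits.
1.9217 bits

H(X,Y) = -Σ_{x,y} P(x,y) log₂ P(x,y). Per-cell terms -P(x,y)·log₂P(x,y):
  X=0: 0.5306, 0.3956
  X=1: 0.0000, 0.5133
  X=2: 0.0000, 0.4822
  (cells with P = 0 contribute 0)
Sum of the 6 terms: H(X,Y) = 1.9217 bits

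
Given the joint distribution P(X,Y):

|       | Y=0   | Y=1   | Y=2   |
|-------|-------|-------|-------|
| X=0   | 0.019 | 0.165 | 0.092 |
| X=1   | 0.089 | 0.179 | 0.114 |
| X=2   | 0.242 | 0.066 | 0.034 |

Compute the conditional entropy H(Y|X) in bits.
1.3140 bits

H(Y|X) = H(X,Y) - H(X)

H(X,Y) = -Σ_{x,y} P(x,y) log₂ P(x,y). Per-cell terms -P(x,y)·log₂P(x,y):
  X=0: 0.10864, 0.42891, 0.31668
  X=1: 0.31061, 0.44427, 0.35715
  X=2: 0.49535, 0.25881, 0.16586
Sum of the 9 terms: H(X,Y) = 2.8863 bits

Marginal of X (row sums):
  P(X=0) = 0.019 + 0.165 + 0.092 = 0.276
  P(X=1) = 0.089 + 0.179 + 0.114 = 0.382
  P(X=2) = 0.242 + 0.066 + 0.034 = 0.342
H(X) = -[0.276·log₂(0.276) + 0.382·log₂(0.382) + 0.342·log₂(0.342)]
  = 0.51260 + 0.53035 + 0.52939 = 1.5723 bits

H(Y|X) = H(X,Y) - H(X) = 2.8863 - 1.5723 = 1.3140 bits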